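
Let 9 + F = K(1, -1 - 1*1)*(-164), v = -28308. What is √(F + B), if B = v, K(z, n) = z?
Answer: I*√28481 ≈ 168.76*I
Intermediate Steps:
B = -28308
F = -173 (F = -9 + 1*(-164) = -9 - 164 = -173)
√(F + B) = √(-173 - 28308) = √(-28481) = I*√28481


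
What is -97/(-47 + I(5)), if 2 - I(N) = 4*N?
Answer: 97/65 ≈ 1.4923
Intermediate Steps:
I(N) = 2 - 4*N
-97/(-47 + I(5)) = -97/(-47 + (2 - 4*5)) = -97/(-47 + (2 - 20)) = -97/(-47 - 18) = -97/(-65) = -1/65*(-97) = 97/65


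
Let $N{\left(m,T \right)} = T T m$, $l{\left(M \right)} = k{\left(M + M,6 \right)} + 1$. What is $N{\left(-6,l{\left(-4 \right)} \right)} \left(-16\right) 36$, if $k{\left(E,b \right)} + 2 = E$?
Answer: $279936$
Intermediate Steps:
$k{\left(E,b \right)} = -2 + E$
$l{\left(M \right)} = -1 + 2 M$ ($l{\left(M \right)} = \left(-2 + \left(M + M\right)\right) + 1 = \left(-2 + 2 M\right) + 1 = -1 + 2 M$)
$N{\left(m,T \right)} = m T^{2}$ ($N{\left(m,T \right)} = T^{2} m = m T^{2}$)
$N{\left(-6,l{\left(-4 \right)} \right)} \left(-16\right) 36 = - 6 \left(-1 + 2 \left(-4\right)\right)^{2} \left(-16\right) 36 = - 6 \left(-1 - 8\right)^{2} \left(-16\right) 36 = - 6 \left(-9\right)^{2} \left(-16\right) 36 = \left(-6\right) 81 \left(-16\right) 36 = \left(-486\right) \left(-16\right) 36 = 7776 \cdot 36 = 279936$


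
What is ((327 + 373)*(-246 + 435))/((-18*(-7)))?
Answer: 1050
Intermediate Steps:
((327 + 373)*(-246 + 435))/((-18*(-7))) = (700*189)/126 = 132300*(1/126) = 1050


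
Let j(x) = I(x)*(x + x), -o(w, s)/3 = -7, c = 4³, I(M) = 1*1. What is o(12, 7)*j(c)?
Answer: 2688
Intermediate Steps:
I(M) = 1
c = 64
o(w, s) = 21 (o(w, s) = -3*(-7) = 21)
j(x) = 2*x (j(x) = 1*(x + x) = 1*(2*x) = 2*x)
o(12, 7)*j(c) = 21*(2*64) = 21*128 = 2688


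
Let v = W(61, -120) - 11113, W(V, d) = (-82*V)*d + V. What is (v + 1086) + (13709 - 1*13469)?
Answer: 590514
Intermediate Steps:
W(V, d) = V - 82*V*d (W(V, d) = -82*V*d + V = V - 82*V*d)
v = 589188 (v = 61*(1 - 82*(-120)) - 11113 = 61*(1 + 9840) - 11113 = 61*9841 - 11113 = 600301 - 11113 = 589188)
(v + 1086) + (13709 - 1*13469) = (589188 + 1086) + (13709 - 1*13469) = 590274 + (13709 - 13469) = 590274 + 240 = 590514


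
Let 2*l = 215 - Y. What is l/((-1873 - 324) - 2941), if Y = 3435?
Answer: 115/367 ≈ 0.31335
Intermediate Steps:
l = -1610 (l = (215 - 1*3435)/2 = (215 - 3435)/2 = (½)*(-3220) = -1610)
l/((-1873 - 324) - 2941) = -1610/((-1873 - 324) - 2941) = -1610/(-2197 - 2941) = -1610/(-5138) = -1610*(-1/5138) = 115/367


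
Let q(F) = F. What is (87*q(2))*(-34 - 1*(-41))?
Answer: 1218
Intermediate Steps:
(87*q(2))*(-34 - 1*(-41)) = (87*2)*(-34 - 1*(-41)) = 174*(-34 + 41) = 174*7 = 1218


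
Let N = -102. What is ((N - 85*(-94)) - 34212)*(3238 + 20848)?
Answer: -634039864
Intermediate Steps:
((N - 85*(-94)) - 34212)*(3238 + 20848) = ((-102 - 85*(-94)) - 34212)*(3238 + 20848) = ((-102 + 7990) - 34212)*24086 = (7888 - 34212)*24086 = -26324*24086 = -634039864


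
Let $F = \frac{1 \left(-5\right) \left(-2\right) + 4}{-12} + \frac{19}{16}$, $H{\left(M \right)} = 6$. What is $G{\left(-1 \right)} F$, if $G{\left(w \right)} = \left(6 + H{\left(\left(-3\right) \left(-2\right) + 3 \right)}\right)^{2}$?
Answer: $3$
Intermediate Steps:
$G{\left(w \right)} = 144$ ($G{\left(w \right)} = \left(6 + 6\right)^{2} = 12^{2} = 144$)
$F = \frac{1}{48}$ ($F = \left(\left(-5\right) \left(-2\right) + 4\right) \left(- \frac{1}{12}\right) + 19 \cdot \frac{1}{16} = \left(10 + 4\right) \left(- \frac{1}{12}\right) + \frac{19}{16} = 14 \left(- \frac{1}{12}\right) + \frac{19}{16} = - \frac{7}{6} + \frac{19}{16} = \frac{1}{48} \approx 0.020833$)
$G{\left(-1 \right)} F = 144 \cdot \frac{1}{48} = 3$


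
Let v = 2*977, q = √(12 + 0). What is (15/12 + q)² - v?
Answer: -31047/16 + 5*√3 ≈ -1931.8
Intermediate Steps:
q = 2*√3 (q = √12 = 2*√3 ≈ 3.4641)
v = 1954
(15/12 + q)² - v = (15/12 + 2*√3)² - 1*1954 = (15*(1/12) + 2*√3)² - 1954 = (5/4 + 2*√3)² - 1954 = -1954 + (5/4 + 2*√3)²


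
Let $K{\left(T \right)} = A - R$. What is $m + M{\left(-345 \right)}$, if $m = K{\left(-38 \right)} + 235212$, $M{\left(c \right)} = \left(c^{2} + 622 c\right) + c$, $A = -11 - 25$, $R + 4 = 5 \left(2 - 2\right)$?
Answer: $139270$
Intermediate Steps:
$R = -4$ ($R = -4 + 5 \left(2 - 2\right) = -4 + 5 \cdot 0 = -4 + 0 = -4$)
$A = -36$
$M{\left(c \right)} = c^{2} + 623 c$
$K{\left(T \right)} = -32$ ($K{\left(T \right)} = -36 - -4 = -36 + 4 = -32$)
$m = 235180$ ($m = -32 + 235212 = 235180$)
$m + M{\left(-345 \right)} = 235180 - 345 \left(623 - 345\right) = 235180 - 95910 = 139270$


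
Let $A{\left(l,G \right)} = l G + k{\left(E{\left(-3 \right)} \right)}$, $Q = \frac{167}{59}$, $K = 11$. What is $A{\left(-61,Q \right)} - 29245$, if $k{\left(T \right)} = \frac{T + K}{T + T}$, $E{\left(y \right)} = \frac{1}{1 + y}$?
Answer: $- \frac{3472523}{118} \approx -29428.0$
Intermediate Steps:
$Q = \frac{167}{59}$ ($Q = 167 \cdot \frac{1}{59} = \frac{167}{59} \approx 2.8305$)
$k{\left(T \right)} = \frac{11 + T}{2 T}$ ($k{\left(T \right)} = \frac{T + 11}{T + T} = \frac{11 + T}{2 T}$)
$A{\left(l,G \right)} = - \frac{21}{2} + G l$ ($A{\left(l,G \right)} = l G + \frac{11 + \frac{1}{1 - 3}}{2 \frac{1}{1 - 3}} = G l + \frac{11 + \frac{1}{-2}}{2 \frac{1}{-2}} = G l + \frac{11 - \frac{1}{2}}{2 \left(- \frac{1}{2}\right)} = G l + \frac{1}{2} \left(-2\right) \frac{21}{2} = G l - \frac{21}{2} = - \frac{21}{2} + G l$)
$A{\left(-61,Q \right)} - 29245 = \left(- \frac{21}{2} + \frac{167}{59} \left(-61\right)\right) - 29245 = \left(- \frac{21}{2} - \frac{10187}{59}\right) - 29245 = - \frac{21613}{118} - 29245 = - \frac{3472523}{118}$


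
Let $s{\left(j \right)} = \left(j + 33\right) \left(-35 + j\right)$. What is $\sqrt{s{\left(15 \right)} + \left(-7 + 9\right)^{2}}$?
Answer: $2 i \sqrt{239} \approx 30.919 i$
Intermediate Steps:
$s{\left(j \right)} = \left(-35 + j\right) \left(33 + j\right)$ ($s{\left(j \right)} = \left(33 + j\right) \left(-35 + j\right) = \left(-35 + j\right) \left(33 + j\right)$)
$\sqrt{s{\left(15 \right)} + \left(-7 + 9\right)^{2}} = \sqrt{\left(-1155 + 15^{2} - 30\right) + \left(-7 + 9\right)^{2}} = \sqrt{\left(-1155 + 225 - 30\right) + 2^{2}} = \sqrt{-960 + 4} = \sqrt{-956} = 2 i \sqrt{239}$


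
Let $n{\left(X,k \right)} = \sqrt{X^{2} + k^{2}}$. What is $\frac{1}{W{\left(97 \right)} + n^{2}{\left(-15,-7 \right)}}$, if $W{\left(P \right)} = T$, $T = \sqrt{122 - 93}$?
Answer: $\frac{274}{75047} - \frac{\sqrt{29}}{75047} \approx 0.0035793$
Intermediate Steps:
$T = \sqrt{29} \approx 5.3852$
$W{\left(P \right)} = \sqrt{29}$
$\frac{1}{W{\left(97 \right)} + n^{2}{\left(-15,-7 \right)}} = \frac{1}{\sqrt{29} + \left(\sqrt{\left(-15\right)^{2} + \left(-7\right)^{2}}\right)^{2}} = \frac{1}{\sqrt{29} + \left(\sqrt{225 + 49}\right)^{2}} = \frac{1}{\sqrt{29} + \left(\sqrt{274}\right)^{2}} = \frac{1}{\sqrt{29} + 274} = \frac{1}{274 + \sqrt{29}}$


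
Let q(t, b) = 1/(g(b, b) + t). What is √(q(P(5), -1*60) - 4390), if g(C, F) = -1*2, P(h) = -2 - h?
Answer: I*√39511/3 ≈ 66.258*I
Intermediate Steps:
g(C, F) = -2
q(t, b) = 1/(-2 + t)
√(q(P(5), -1*60) - 4390) = √(1/(-2 + (-2 - 1*5)) - 4390) = √(1/(-2 + (-2 - 5)) - 4390) = √(1/(-2 - 7) - 4390) = √(1/(-9) - 4390) = √(-⅑ - 4390) = √(-39511/9) = I*√39511/3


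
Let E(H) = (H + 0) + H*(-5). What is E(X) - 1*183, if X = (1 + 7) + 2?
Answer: -223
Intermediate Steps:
X = 10 (X = 8 + 2 = 10)
E(H) = -4*H (E(H) = H - 5*H = -4*H)
E(X) - 1*183 = -4*10 - 1*183 = -40 - 183 = -223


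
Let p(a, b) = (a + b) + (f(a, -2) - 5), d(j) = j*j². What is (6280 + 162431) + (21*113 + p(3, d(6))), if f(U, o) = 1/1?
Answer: 171299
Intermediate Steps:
d(j) = j³
f(U, o) = 1
p(a, b) = -4 + a + b (p(a, b) = (a + b) + (1 - 5) = (a + b) - 4 = -4 + a + b)
(6280 + 162431) + (21*113 + p(3, d(6))) = (6280 + 162431) + (21*113 + (-4 + 3 + 6³)) = 168711 + (2373 + (-4 + 3 + 216)) = 168711 + (2373 + 215) = 168711 + 2588 = 171299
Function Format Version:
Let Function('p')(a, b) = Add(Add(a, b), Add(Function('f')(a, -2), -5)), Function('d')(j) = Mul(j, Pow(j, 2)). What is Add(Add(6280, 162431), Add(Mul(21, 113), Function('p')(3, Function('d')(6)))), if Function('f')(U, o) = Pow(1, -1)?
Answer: 171299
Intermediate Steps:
Function('d')(j) = Pow(j, 3)
Function('f')(U, o) = 1
Function('p')(a, b) = Add(-4, a, b) (Function('p')(a, b) = Add(Add(a, b), Add(1, -5)) = Add(Add(a, b), -4) = Add(-4, a, b))
Add(Add(6280, 162431), Add(Mul(21, 113), Function('p')(3, Function('d')(6)))) = Add(Add(6280, 162431), Add(Mul(21, 113), Add(-4, 3, Pow(6, 3)))) = Add(168711, Add(2373, Add(-4, 3, 216))) = Add(168711, Add(2373, 215)) = Add(168711, 2588) = 171299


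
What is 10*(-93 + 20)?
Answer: -730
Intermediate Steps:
10*(-93 + 20) = 10*(-73) = -730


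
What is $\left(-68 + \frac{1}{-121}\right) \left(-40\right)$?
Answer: $\frac{329160}{121} \approx 2720.3$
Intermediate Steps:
$\left(-68 + \frac{1}{-121}\right) \left(-40\right) = \left(-68 - \frac{1}{121}\right) \left(-40\right) = \left(- \frac{8229}{121}\right) \left(-40\right) = \frac{329160}{121}$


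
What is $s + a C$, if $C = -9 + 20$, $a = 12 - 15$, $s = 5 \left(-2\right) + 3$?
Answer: $-40$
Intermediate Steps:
$s = -7$ ($s = -10 + 3 = -7$)
$a = -3$ ($a = 12 - 15 = -3$)
$C = 11$
$s + a C = -7 - 33 = -40$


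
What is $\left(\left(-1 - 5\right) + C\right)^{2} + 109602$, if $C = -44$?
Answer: $112102$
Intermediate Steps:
$\left(\left(-1 - 5\right) + C\right)^{2} + 109602 = \left(\left(-1 - 5\right) - 44\right)^{2} + 109602 = \left(-6 - 44\right)^{2} + 109602 = \left(-50\right)^{2} + 109602 = 2500 + 109602 = 112102$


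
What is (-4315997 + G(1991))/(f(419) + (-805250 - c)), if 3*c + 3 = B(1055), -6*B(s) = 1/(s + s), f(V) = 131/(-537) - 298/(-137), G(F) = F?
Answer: 4017994179861240/749993865456797 ≈ 5.3574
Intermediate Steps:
f(V) = 142079/73569 (f(V) = 131*(-1/537) - 298*(-1/137) = -131/537 + 298/137 = 142079/73569)
B(s) = -1/(12*s) (B(s) = -1/(6*(s + s)) = -1/(2*s)/6 = -1/(12*s))
c = -37981/37980 (c = -1 + (-1/12/1055)/3 = -1 + (-1/12*1/1055)/3 = -1 + (1/3)*(-1/12660) = -1 - 1/37980 = -37981/37980 ≈ -1.0000)
(-4315997 + G(1991))/(f(419) + (-805250 - c)) = (-4315997 + 1991)/(142079/73569 + (-805250 - 1*(-37981/37980))) = -4314006/(142079/73569 + (-805250 + 37981/37980)) = -4314006/(142079/73569 - 30583357019/37980) = -4314006/(-749993865456797/931383540) = -4314006*(-931383540/749993865456797) = 4017994179861240/749993865456797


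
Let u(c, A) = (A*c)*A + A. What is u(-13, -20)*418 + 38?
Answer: -2181922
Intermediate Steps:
u(c, A) = A + c*A**2 (u(c, A) = c*A**2 + A = A + c*A**2)
u(-13, -20)*418 + 38 = -20*(1 - 20*(-13))*418 + 38 = -20*(1 + 260)*418 + 38 = -20*261*418 + 38 = -5220*418 + 38 = -2181960 + 38 = -2181922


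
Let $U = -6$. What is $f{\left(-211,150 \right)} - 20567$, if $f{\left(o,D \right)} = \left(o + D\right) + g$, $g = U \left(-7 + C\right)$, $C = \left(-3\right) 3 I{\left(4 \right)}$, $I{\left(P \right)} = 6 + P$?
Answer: $-20046$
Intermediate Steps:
$C = -90$ ($C = \left(-3\right) 3 \left(6 + 4\right) = \left(-9\right) 10 = -90$)
$g = 582$ ($g = - 6 \left(-7 - 90\right) = \left(-6\right) \left(-97\right) = 582$)
$f{\left(o,D \right)} = 582 + D + o$ ($f{\left(o,D \right)} = \left(o + D\right) + 582 = \left(D + o\right) + 582 = 582 + D + o$)
$f{\left(-211,150 \right)} - 20567 = \left(582 + 150 - 211\right) - 20567 = 521 - 20567 = -20046$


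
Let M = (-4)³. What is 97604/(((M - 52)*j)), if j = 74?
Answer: -24401/2146 ≈ -11.370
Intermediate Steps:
M = -64
97604/(((M - 52)*j)) = 97604/(((-64 - 52)*74)) = 97604/((-116*74)) = 97604/(-8584) = 97604*(-1/8584) = -24401/2146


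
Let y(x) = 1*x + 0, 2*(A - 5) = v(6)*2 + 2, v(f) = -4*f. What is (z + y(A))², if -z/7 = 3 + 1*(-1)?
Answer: 1024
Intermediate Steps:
A = -18 (A = 5 + (-4*6*2 + 2)/2 = 5 + (-24*2 + 2)/2 = 5 + (-48 + 2)/2 = 5 + (½)*(-46) = 5 - 23 = -18)
y(x) = x (y(x) = x + 0 = x)
z = -14 (z = -7*(3 + 1*(-1)) = -7*(3 - 1) = -7*2 = -14)
(z + y(A))² = (-14 - 18)² = (-32)² = 1024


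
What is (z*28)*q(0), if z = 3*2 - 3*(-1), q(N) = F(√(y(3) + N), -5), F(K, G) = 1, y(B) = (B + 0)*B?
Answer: 252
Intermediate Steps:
y(B) = B² (y(B) = B*B = B²)
q(N) = 1
z = 9 (z = 6 + 3 = 9)
(z*28)*q(0) = (9*28)*1 = 252*1 = 252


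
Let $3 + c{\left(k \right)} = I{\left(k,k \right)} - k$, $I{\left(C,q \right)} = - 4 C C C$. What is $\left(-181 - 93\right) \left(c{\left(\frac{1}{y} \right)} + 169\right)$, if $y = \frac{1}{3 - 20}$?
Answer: $-5434790$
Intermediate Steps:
$y = - \frac{1}{17}$ ($y = \frac{1}{-17} = - \frac{1}{17} \approx -0.058824$)
$I{\left(C,q \right)} = - 4 C^{3}$ ($I{\left(C,q \right)} = - 4 C^{2} C = - 4 C^{3}$)
$c{\left(k \right)} = -3 - k - 4 k^{3}$ ($c{\left(k \right)} = -3 - \left(k + 4 k^{3}\right) = -3 - k - 4 k^{3}$)
$\left(-181 - 93\right) \left(c{\left(\frac{1}{y} \right)} + 169\right) = \left(-181 - 93\right) \left(\left(-3 - \frac{1}{- \frac{1}{17}} - 4 \left(\frac{1}{- \frac{1}{17}}\right)^{3}\right) + 169\right) = \left(-181 - 93\right) \left(\left(-3 - -17 - 4 \left(-17\right)^{3}\right) + 169\right) = - 274 \left(\left(-3 + 17 - -19652\right) + 169\right) = - 274 \left(\left(-3 + 17 + 19652\right) + 169\right) = - 274 \left(19666 + 169\right) = \left(-274\right) 19835 = -5434790$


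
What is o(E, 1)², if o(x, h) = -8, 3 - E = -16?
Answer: 64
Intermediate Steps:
E = 19 (E = 3 - 1*(-16) = 3 + 16 = 19)
o(E, 1)² = (-8)² = 64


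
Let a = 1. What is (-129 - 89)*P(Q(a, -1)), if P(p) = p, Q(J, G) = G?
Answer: 218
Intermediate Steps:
(-129 - 89)*P(Q(a, -1)) = (-129 - 89)*(-1) = -218*(-1) = 218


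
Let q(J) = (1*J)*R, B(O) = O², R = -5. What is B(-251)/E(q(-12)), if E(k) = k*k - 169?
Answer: 63001/3431 ≈ 18.362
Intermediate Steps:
q(J) = -5*J (q(J) = (1*J)*(-5) = J*(-5) = -5*J)
E(k) = -169 + k² (E(k) = k² - 169 = -169 + k²)
B(-251)/E(q(-12)) = (-251)²/(-169 + (-5*(-12))²) = 63001/(-169 + 60²) = 63001/(-169 + 3600) = 63001/3431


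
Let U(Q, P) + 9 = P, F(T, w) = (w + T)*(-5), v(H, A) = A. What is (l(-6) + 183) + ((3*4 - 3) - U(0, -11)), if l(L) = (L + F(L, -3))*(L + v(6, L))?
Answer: -256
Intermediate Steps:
F(T, w) = -5*T - 5*w (F(T, w) = (T + w)*(-5) = -5*T - 5*w)
U(Q, P) = -9 + P
l(L) = 2*L*(15 - 4*L) (l(L) = (L + (-5*L - 5*(-3)))*(L + L) = (L + (-5*L + 15))*(2*L) = (L + (15 - 5*L))*(2*L) = (15 - 4*L)*(2*L) = 2*L*(15 - 4*L))
(l(-6) + 183) + ((3*4 - 3) - U(0, -11)) = (2*(-6)*(15 - 4*(-6)) + 183) + ((3*4 - 3) - (-9 - 11)) = (2*(-6)*(15 + 24) + 183) + ((12 - 3) - 1*(-20)) = (2*(-6)*39 + 183) + (9 + 20) = (-468 + 183) + 29 = -285 + 29 = -256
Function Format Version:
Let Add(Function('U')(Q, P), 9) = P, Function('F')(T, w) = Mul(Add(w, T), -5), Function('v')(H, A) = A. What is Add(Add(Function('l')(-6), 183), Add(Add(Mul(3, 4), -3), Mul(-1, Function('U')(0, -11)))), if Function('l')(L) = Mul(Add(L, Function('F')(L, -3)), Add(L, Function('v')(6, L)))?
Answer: -256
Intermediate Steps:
Function('F')(T, w) = Add(Mul(-5, T), Mul(-5, w)) (Function('F')(T, w) = Mul(Add(T, w), -5) = Add(Mul(-5, T), Mul(-5, w)))
Function('U')(Q, P) = Add(-9, P)
Function('l')(L) = Mul(2, L, Add(15, Mul(-4, L))) (Function('l')(L) = Mul(Add(L, Add(Mul(-5, L), Mul(-5, -3))), Add(L, L)) = Mul(Add(L, Add(Mul(-5, L), 15)), Mul(2, L)) = Mul(Add(L, Add(15, Mul(-5, L))), Mul(2, L)) = Mul(Add(15, Mul(-4, L)), Mul(2, L)) = Mul(2, L, Add(15, Mul(-4, L))))
Add(Add(Function('l')(-6), 183), Add(Add(Mul(3, 4), -3), Mul(-1, Function('U')(0, -11)))) = Add(Add(Mul(2, -6, Add(15, Mul(-4, -6))), 183), Add(Add(Mul(3, 4), -3), Mul(-1, Add(-9, -11)))) = Add(Add(Mul(2, -6, Add(15, 24)), 183), Add(Add(12, -3), Mul(-1, -20))) = Add(Add(Mul(2, -6, 39), 183), Add(9, 20)) = Add(Add(-468, 183), 29) = Add(-285, 29) = -256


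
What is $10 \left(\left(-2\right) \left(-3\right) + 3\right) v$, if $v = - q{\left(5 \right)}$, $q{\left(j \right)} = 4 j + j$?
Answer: $-2250$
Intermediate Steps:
$q{\left(j \right)} = 5 j$
$v = -25$ ($v = - 5 \cdot 5 = \left(-1\right) 25 = -25$)
$10 \left(\left(-2\right) \left(-3\right) + 3\right) v = 10 \left(\left(-2\right) \left(-3\right) + 3\right) \left(-25\right) = 10 \left(6 + 3\right) \left(-25\right) = 10 \cdot 9 \left(-25\right) = 90 \left(-25\right) = -2250$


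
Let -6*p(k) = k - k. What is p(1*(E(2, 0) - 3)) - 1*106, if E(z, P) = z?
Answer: -106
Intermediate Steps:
p(k) = 0 (p(k) = -(k - k)/6 = -⅙*0 = 0)
p(1*(E(2, 0) - 3)) - 1*106 = 0 - 1*106 = 0 - 106 = -106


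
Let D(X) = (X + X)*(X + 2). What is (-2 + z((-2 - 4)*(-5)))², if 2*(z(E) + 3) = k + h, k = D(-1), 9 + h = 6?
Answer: 225/4 ≈ 56.250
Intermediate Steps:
h = -3 (h = -9 + 6 = -3)
D(X) = 2*X*(2 + X) (D(X) = (2*X)*(2 + X) = 2*X*(2 + X))
k = -2 (k = 2*(-1)*(2 - 1) = 2*(-1)*1 = -2)
z(E) = -11/2 (z(E) = -3 + (-2 - 3)/2 = -3 + (½)*(-5) = -3 - 5/2 = -11/2)
(-2 + z((-2 - 4)*(-5)))² = (-2 - 11/2)² = (-15/2)² = 225/4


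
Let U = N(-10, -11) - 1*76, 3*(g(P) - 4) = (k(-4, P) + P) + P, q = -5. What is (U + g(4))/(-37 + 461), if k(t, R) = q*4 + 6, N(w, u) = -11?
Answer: -85/424 ≈ -0.20047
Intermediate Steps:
k(t, R) = -14 (k(t, R) = -5*4 + 6 = -20 + 6 = -14)
g(P) = -⅔ + 2*P/3 (g(P) = 4 + ((-14 + P) + P)/3 = 4 + (-14 + 2*P)/3 = 4 + (-14/3 + 2*P/3) = -⅔ + 2*P/3)
U = -87 (U = -11 - 1*76 = -11 - 76 = -87)
(U + g(4))/(-37 + 461) = (-87 + (-⅔ + (⅔)*4))/(-37 + 461) = (-87 + (-⅔ + 8/3))/424 = (-87 + 2)*(1/424) = -85*1/424 = -85/424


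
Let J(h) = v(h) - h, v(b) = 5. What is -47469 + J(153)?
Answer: -47617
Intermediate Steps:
J(h) = 5 - h
-47469 + J(153) = -47469 + (5 - 1*153) = -47469 + (5 - 153) = -47469 - 148 = -47617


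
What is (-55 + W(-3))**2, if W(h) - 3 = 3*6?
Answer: 1156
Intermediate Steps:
W(h) = 21 (W(h) = 3 + 3*6 = 3 + 18 = 21)
(-55 + W(-3))**2 = (-55 + 21)**2 = (-34)**2 = 1156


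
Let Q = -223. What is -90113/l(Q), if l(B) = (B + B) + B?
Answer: 90113/669 ≈ 134.70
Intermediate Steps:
l(B) = 3*B (l(B) = 2*B + B = 3*B)
-90113/l(Q) = -90113/(3*(-223)) = -90113/(-669) = -90113*(-1/669) = 90113/669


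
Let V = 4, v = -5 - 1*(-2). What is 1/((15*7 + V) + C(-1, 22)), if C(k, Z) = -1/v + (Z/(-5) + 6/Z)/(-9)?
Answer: 495/54347 ≈ 0.0091081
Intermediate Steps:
v = -3 (v = -5 + 2 = -3)
C(k, Z) = ⅓ - 2/(3*Z) + Z/45 (C(k, Z) = -1/(-3) + (Z/(-5) + 6/Z)/(-9) = -1*(-⅓) + (Z*(-⅕) + 6/Z)*(-⅑) = ⅓ + (-Z/5 + 6/Z)*(-⅑) = ⅓ + (6/Z - Z/5)*(-⅑) = ⅓ + (-2/(3*Z) + Z/45) = ⅓ - 2/(3*Z) + Z/45)
1/((15*7 + V) + C(-1, 22)) = 1/((15*7 + 4) + (1/45)*(-30 + 22*(15 + 22))/22) = 1/((105 + 4) + (1/45)*(1/22)*(-30 + 22*37)) = 1/(109 + (1/45)*(1/22)*(-30 + 814)) = 1/(109 + (1/45)*(1/22)*784) = 1/(109 + 392/495) = 1/(54347/495) = 495/54347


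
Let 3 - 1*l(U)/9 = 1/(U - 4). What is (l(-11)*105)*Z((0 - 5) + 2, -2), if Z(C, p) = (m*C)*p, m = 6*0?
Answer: 0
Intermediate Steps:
m = 0
l(U) = 27 - 9/(-4 + U) (l(U) = 27 - 9/(U - 4) = 27 - 9/(-4 + U))
Z(C, p) = 0 (Z(C, p) = (0*C)*p = 0*p = 0)
(l(-11)*105)*Z((0 - 5) + 2, -2) = ((9*(-13 + 3*(-11))/(-4 - 11))*105)*0 = ((9*(-13 - 33)/(-15))*105)*0 = ((9*(-1/15)*(-46))*105)*0 = ((138/5)*105)*0 = 2898*0 = 0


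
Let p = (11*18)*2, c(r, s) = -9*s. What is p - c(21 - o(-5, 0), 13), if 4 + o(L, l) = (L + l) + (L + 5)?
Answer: 513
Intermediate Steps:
o(L, l) = 1 + l + 2*L (o(L, l) = -4 + ((L + l) + (L + 5)) = -4 + ((L + l) + (5 + L)) = -4 + (5 + l + 2*L) = 1 + l + 2*L)
p = 396 (p = 198*2 = 396)
p - c(21 - o(-5, 0), 13) = 396 - (-9)*13 = 396 - 1*(-117) = 396 + 117 = 513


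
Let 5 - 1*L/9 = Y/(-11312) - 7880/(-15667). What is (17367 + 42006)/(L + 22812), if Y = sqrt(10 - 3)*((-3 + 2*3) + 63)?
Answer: 169111110904489638214848/65090312843760676192783 - 388584954274254408*sqrt(7)/65090312843760676192783 ≈ 2.5981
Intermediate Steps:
Y = 66*sqrt(7) (Y = sqrt(7)*((-3 + 6) + 63) = sqrt(7)*(3 + 63) = sqrt(7)*66 = 66*sqrt(7) ≈ 174.62)
L = 634095/15667 + 297*sqrt(7)/5656 (L = 45 - 9*((66*sqrt(7))/(-11312) - 7880/(-15667)) = 45 - 9*((66*sqrt(7))*(-1/11312) - 7880*(-1/15667)) = 45 - 9*(-33*sqrt(7)/5656 + 7880/15667) = 45 - 9*(7880/15667 - 33*sqrt(7)/5656) = 45 + (-70920/15667 + 297*sqrt(7)/5656) = 634095/15667 + 297*sqrt(7)/5656 ≈ 40.612)
(17367 + 42006)/(L + 22812) = (17367 + 42006)/((634095/15667 + 297*sqrt(7)/5656) + 22812) = 59373/(358029699/15667 + 297*sqrt(7)/5656)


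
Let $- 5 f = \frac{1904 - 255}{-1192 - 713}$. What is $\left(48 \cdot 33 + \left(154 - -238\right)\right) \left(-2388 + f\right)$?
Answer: $- \frac{44942244776}{9525} \approx -4.7183 \cdot 10^{6}$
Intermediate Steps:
$f = \frac{1649}{9525}$ ($f = - \frac{\left(1904 - 255\right) \frac{1}{-1192 - 713}}{5} = - \frac{1649 \frac{1}{-1905}}{5} = - \frac{1649 \left(- \frac{1}{1905}\right)}{5} = \left(- \frac{1}{5}\right) \left(- \frac{1649}{1905}\right) = \frac{1649}{9525} \approx 0.17312$)
$\left(48 \cdot 33 + \left(154 - -238\right)\right) \left(-2388 + f\right) = \left(48 \cdot 33 + \left(154 - -238\right)\right) \left(-2388 + \frac{1649}{9525}\right) = \left(1584 + \left(154 + 238\right)\right) \left(- \frac{22744051}{9525}\right) = \left(1584 + 392\right) \left(- \frac{22744051}{9525}\right) = 1976 \left(- \frac{22744051}{9525}\right) = - \frac{44942244776}{9525}$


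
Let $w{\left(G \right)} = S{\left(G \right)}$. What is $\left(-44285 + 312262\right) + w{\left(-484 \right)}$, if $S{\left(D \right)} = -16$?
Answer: $267961$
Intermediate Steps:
$w{\left(G \right)} = -16$
$\left(-44285 + 312262\right) + w{\left(-484 \right)} = \left(-44285 + 312262\right) - 16 = 267977 - 16 = 267961$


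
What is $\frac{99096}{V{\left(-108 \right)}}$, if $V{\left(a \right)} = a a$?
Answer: $\frac{4129}{486} \approx 8.4959$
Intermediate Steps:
$V{\left(a \right)} = a^{2}$
$\frac{99096}{V{\left(-108 \right)}} = \frac{99096}{\left(-108\right)^{2}} = \frac{99096}{11664} = 99096 \cdot \frac{1}{11664} = \frac{4129}{486}$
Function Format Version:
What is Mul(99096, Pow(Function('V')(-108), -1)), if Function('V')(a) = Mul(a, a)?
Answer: Rational(4129, 486) ≈ 8.4959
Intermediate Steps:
Function('V')(a) = Pow(a, 2)
Mul(99096, Pow(Function('V')(-108), -1)) = Mul(99096, Pow(Pow(-108, 2), -1)) = Mul(99096, Pow(11664, -1)) = Mul(99096, Rational(1, 11664)) = Rational(4129, 486)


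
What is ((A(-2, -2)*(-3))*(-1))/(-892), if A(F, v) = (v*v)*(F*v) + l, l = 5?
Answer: -63/892 ≈ -0.070628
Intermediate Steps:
A(F, v) = 5 + F*v³ (A(F, v) = (v*v)*(F*v) + 5 = v²*(F*v) + 5 = F*v³ + 5 = 5 + F*v³)
((A(-2, -2)*(-3))*(-1))/(-892) = (((5 - 2*(-2)³)*(-3))*(-1))/(-892) = (((5 - 2*(-8))*(-3))*(-1))*(-1/892) = (((5 + 16)*(-3))*(-1))*(-1/892) = ((21*(-3))*(-1))*(-1/892) = -63*(-1)*(-1/892) = 63*(-1/892) = -63/892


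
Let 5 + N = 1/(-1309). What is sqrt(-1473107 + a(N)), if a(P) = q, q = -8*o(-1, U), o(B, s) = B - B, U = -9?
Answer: I*sqrt(1473107) ≈ 1213.7*I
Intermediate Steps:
o(B, s) = 0
N = -6546/1309 (N = -5 + 1/(-1309) = -5 - 1/1309 = -6546/1309 ≈ -5.0008)
q = 0 (q = -8*0 = 0)
a(P) = 0
sqrt(-1473107 + a(N)) = sqrt(-1473107 + 0) = sqrt(-1473107) = I*sqrt(1473107)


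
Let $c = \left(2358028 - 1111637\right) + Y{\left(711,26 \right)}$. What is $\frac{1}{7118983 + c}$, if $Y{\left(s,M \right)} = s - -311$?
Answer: $\frac{1}{8366396} \approx 1.1953 \cdot 10^{-7}$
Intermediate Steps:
$Y{\left(s,M \right)} = 311 + s$ ($Y{\left(s,M \right)} = s + 311 = 311 + s$)
$c = 1247413$ ($c = \left(2358028 - 1111637\right) + \left(311 + 711\right) = 1246391 + 1022 = 1247413$)
$\frac{1}{7118983 + c} = \frac{1}{7118983 + 1247413} = \frac{1}{8366396}$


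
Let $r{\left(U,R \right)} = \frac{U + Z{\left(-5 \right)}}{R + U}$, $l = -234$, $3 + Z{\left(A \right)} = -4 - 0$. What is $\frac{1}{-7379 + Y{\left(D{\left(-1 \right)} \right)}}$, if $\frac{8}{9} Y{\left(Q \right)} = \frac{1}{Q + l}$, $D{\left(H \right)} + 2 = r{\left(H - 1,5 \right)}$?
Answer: $- \frac{1912}{14108657} \approx -0.00013552$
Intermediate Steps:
$Z{\left(A \right)} = -7$ ($Z{\left(A \right)} = -3 - 4 = -7$)
$r{\left(U,R \right)} = \frac{-7 + U}{R + U}$ ($r{\left(U,R \right)} = \frac{U - 7}{R + U} = \frac{-7 + U}{R + U}$)
$D{\left(H \right)} = -2 + \frac{-8 + H}{4 + H}$ ($D{\left(H \right)} = -2 + \frac{-7 + \left(H - 1\right)}{5 + \left(H - 1\right)} = -2 + \frac{-7 + \left(-1 + H\right)}{5 + \left(-1 + H\right)} = -2 + \frac{-8 + H}{4 + H}$)
$Y{\left(Q \right)} = \frac{9}{8 \left(-234 + Q\right)}$ ($Y{\left(Q \right)} = \frac{9}{8 \left(Q - 234\right)} = \frac{9}{8 \left(-234 + Q\right)}$)
$\frac{1}{-7379 + Y{\left(D{\left(-1 \right)} \right)}} = \frac{1}{-7379 + \frac{9}{8 \left(-234 + \frac{-16 - -1}{4 - 1}\right)}} = \frac{1}{-7379 + \frac{9}{8 \left(-234 + \frac{-16 + 1}{3}\right)}} = \frac{1}{-7379 + \frac{9}{8 \left(-234 + \frac{1}{3} \left(-15\right)\right)}} = \frac{1}{-7379 + \frac{9}{8 \left(-234 - 5\right)}} = \frac{1}{-7379 + \frac{9}{8 \left(-239\right)}} = \frac{1}{-7379 + \frac{9}{8} \left(- \frac{1}{239}\right)} = \frac{1}{-7379 - \frac{9}{1912}} = \frac{1}{- \frac{14108657}{1912}} = - \frac{1912}{14108657}$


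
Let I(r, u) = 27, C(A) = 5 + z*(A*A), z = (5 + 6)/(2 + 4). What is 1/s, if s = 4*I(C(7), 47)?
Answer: 1/108 ≈ 0.0092593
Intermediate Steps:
z = 11/6 ≈ 1.8333
C(A) = 5 + 11*A**2/6 (C(A) = 5 + 11*(A*A)/6 = 5 + 11*A**2/6)
s = 108 (s = 4*27 = 108)
1/s = 1/108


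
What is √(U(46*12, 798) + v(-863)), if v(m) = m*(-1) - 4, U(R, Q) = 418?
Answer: √1277 ≈ 35.735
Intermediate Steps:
v(m) = -4 - m (v(m) = -m - 4 = -4 - m)
√(U(46*12, 798) + v(-863)) = √(418 + (-4 - 1*(-863))) = √(418 + (-4 + 863)) = √(418 + 859) = √1277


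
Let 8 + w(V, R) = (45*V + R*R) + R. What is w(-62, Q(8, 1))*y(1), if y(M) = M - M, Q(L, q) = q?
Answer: 0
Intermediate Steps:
w(V, R) = -8 + R + R**2 + 45*V (w(V, R) = -8 + ((45*V + R*R) + R) = -8 + ((45*V + R**2) + R) = -8 + ((R**2 + 45*V) + R) = -8 + (R + R**2 + 45*V) = -8 + R + R**2 + 45*V)
y(M) = 0
w(-62, Q(8, 1))*y(1) = (-8 + 1 + 1**2 + 45*(-62))*0 = (-8 + 1 + 1 - 2790)*0 = -2796*0 = 0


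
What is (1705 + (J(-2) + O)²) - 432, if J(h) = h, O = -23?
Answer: 1898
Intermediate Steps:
(1705 + (J(-2) + O)²) - 432 = (1705 + (-2 - 23)²) - 432 = (1705 + (-25)²) - 432 = (1705 + 625) - 432 = 2330 - 432 = 1898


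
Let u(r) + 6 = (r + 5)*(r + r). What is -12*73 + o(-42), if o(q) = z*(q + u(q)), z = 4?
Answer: 11364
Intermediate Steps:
u(r) = -6 + 2*r*(5 + r) (u(r) = -6 + (r + 5)*(r + r) = -6 + (5 + r)*(2*r) = -6 + 2*r*(5 + r))
o(q) = -24 + 8*q² + 44*q (o(q) = 4*(q + (-6 + 2*q² + 10*q)) = 4*(-6 + 2*q² + 11*q) = -24 + 8*q² + 44*q)
-12*73 + o(-42) = -12*73 + (-24 + 8*(-42)² + 44*(-42)) = -876 + (-24 + 8*1764 - 1848) = -876 + (-24 + 14112 - 1848) = -876 + 12240 = 11364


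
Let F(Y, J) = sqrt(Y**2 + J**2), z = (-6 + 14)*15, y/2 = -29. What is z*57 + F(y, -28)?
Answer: 6840 + 2*sqrt(1037) ≈ 6904.4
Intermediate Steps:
y = -58 (y = 2*(-29) = -58)
z = 120 (z = 8*15 = 120)
F(Y, J) = sqrt(J**2 + Y**2)
z*57 + F(y, -28) = 120*57 + sqrt((-28)**2 + (-58)**2) = 6840 + sqrt(784 + 3364) = 6840 + sqrt(4148) = 6840 + 2*sqrt(1037)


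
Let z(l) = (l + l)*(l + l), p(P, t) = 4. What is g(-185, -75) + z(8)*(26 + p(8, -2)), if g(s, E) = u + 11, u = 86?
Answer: 7777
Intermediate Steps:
g(s, E) = 97 (g(s, E) = 86 + 11 = 97)
z(l) = 4*l² (z(l) = (2*l)*(2*l) = 4*l²)
g(-185, -75) + z(8)*(26 + p(8, -2)) = 97 + (4*8²)*(26 + 4) = 97 + (4*64)*30 = 97 + 256*30 = 97 + 7680 = 7777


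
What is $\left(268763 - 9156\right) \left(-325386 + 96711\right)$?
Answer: $-59365630725$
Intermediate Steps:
$\left(268763 - 9156\right) \left(-325386 + 96711\right) = \left(268763 - 9156\right) \left(-228675\right) = 259607 \left(-228675\right) = -59365630725$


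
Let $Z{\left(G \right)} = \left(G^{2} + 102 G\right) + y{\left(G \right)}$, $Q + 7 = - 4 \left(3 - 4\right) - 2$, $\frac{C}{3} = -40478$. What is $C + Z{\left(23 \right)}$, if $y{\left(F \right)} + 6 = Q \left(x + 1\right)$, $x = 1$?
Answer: $-118575$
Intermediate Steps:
$C = -121434$ ($C = 3 \left(-40478\right) = -121434$)
$Q = -5$ ($Q = -7 - \left(2 + 4 \left(3 - 4\right)\right) = -7 - -2 = -7 + \left(4 - 2\right) = -7 + 2 = -5$)
$y{\left(F \right)} = -16$ ($y{\left(F \right)} = -6 - 5 \left(1 + 1\right) = -6 - 10 = -16$)
$Z{\left(G \right)} = -16 + G^{2} + 102 G$ ($Z{\left(G \right)} = \left(G^{2} + 102 G\right) - 16 = -16 + G^{2} + 102 G$)
$C + Z{\left(23 \right)} = -121434 + \left(-16 + 23^{2} + 102 \cdot 23\right) = -121434 + \left(-16 + 529 + 2346\right) = -121434 + 2859 = -118575$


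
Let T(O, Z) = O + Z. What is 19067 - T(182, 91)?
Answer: 18794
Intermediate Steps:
19067 - T(182, 91) = 19067 - (182 + 91) = 19067 - 1*273 = 19067 - 273 = 18794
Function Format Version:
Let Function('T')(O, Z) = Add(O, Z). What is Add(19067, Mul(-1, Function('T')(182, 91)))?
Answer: 18794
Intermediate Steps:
Add(19067, Mul(-1, Function('T')(182, 91))) = Add(19067, Mul(-1, Add(182, 91))) = Add(19067, Mul(-1, 273)) = Add(19067, -273) = 18794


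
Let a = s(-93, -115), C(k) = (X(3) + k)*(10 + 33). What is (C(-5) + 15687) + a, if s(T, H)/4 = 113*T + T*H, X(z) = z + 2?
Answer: 16431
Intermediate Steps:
X(z) = 2 + z
s(T, H) = 452*T + 4*H*T (s(T, H) = 4*(113*T + T*H) = 4*(113*T + H*T) = 452*T + 4*H*T)
C(k) = 215 + 43*k (C(k) = ((2 + 3) + k)*(10 + 33) = (5 + k)*43 = 215 + 43*k)
a = 744 (a = 4*(-93)*(113 - 115) = 4*(-93)*(-2) = 744)
(C(-5) + 15687) + a = ((215 + 43*(-5)) + 15687) + 744 = ((215 - 215) + 15687) + 744 = (0 + 15687) + 744 = 15687 + 744 = 16431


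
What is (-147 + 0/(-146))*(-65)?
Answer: 9555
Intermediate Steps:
(-147 + 0/(-146))*(-65) = (-147 + 0*(-1/146))*(-65) = (-147 + 0)*(-65) = -147*(-65) = 9555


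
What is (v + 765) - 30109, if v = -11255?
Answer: -40599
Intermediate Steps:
(v + 765) - 30109 = (-11255 + 765) - 30109 = -10490 - 30109 = -40599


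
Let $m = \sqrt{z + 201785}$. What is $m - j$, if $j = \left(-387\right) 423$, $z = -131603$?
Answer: $163701 + 3 \sqrt{7798} \approx 1.6397 \cdot 10^{5}$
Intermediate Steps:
$m = 3 \sqrt{7798}$ ($m = \sqrt{-131603 + 201785} = \sqrt{70182} = 3 \sqrt{7798} \approx 264.92$)
$j = -163701$
$m - j = 3 \sqrt{7798} - -163701 = 3 \sqrt{7798} + 163701 = 163701 + 3 \sqrt{7798}$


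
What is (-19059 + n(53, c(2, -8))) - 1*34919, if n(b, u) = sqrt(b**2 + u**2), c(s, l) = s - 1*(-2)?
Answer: -53978 + 5*sqrt(113) ≈ -53925.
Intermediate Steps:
c(s, l) = 2 + s (c(s, l) = s + 2 = 2 + s)
(-19059 + n(53, c(2, -8))) - 1*34919 = (-19059 + sqrt(53**2 + (2 + 2)**2)) - 1*34919 = (-19059 + sqrt(2809 + 4**2)) - 34919 = (-19059 + sqrt(2809 + 16)) - 34919 = (-19059 + sqrt(2825)) - 34919 = (-19059 + 5*sqrt(113)) - 34919 = -53978 + 5*sqrt(113)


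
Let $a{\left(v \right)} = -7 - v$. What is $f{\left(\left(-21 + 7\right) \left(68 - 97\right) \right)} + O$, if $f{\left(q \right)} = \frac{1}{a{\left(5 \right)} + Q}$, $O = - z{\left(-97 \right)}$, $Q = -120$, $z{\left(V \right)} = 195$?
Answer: $- \frac{25741}{132} \approx -195.01$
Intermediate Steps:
$O = -195$ ($O = \left(-1\right) 195 = -195$)
$f{\left(q \right)} = - \frac{1}{132}$ ($f{\left(q \right)} = \frac{1}{\left(-7 - 5\right) - 120} = \frac{1}{-12 - 120} = \frac{1}{-132} = - \frac{1}{132}$)
$f{\left(\left(-21 + 7\right) \left(68 - 97\right) \right)} + O = - \frac{1}{132} - 195 = - \frac{25741}{132}$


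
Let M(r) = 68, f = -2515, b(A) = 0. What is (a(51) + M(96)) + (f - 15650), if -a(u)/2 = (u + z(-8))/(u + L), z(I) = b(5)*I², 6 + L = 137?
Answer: -1646878/91 ≈ -18098.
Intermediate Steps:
L = 131 (L = -6 + 137 = 131)
z(I) = 0 (z(I) = 0*I² = 0)
a(u) = -2*u/(131 + u) (a(u) = -2*(u + 0)/(u + 131) = -2*u/(131 + u))
(a(51) + M(96)) + (f - 15650) = (-2*51/(131 + 51) + 68) + (-2515 - 15650) = (-2*51/182 + 68) - 18165 = (-2*51*1/182 + 68) - 18165 = (-51/91 + 68) - 18165 = 6137/91 - 18165 = -1646878/91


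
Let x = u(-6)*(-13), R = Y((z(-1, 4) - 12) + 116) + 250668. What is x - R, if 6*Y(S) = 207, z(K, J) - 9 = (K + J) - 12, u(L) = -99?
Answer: -498831/2 ≈ -2.4942e+5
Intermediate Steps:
z(K, J) = -3 + J + K (z(K, J) = 9 + ((K + J) - 12) = 9 + ((J + K) - 12) = 9 + (-12 + J + K) = -3 + J + K)
Y(S) = 69/2 (Y(S) = (1/6)*207 = 69/2)
R = 501405/2 (R = 69/2 + 250668 = 501405/2 ≈ 2.5070e+5)
x = 1287 (x = -99*(-13) = 1287)
x - R = 1287 - 1*501405/2 = 1287 - 501405/2 = -498831/2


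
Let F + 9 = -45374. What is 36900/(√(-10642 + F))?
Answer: -820*I*√249/83 ≈ -155.9*I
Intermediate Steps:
F = -45383 (F = -9 - 45374 = -45383)
36900/(√(-10642 + F)) = 36900/(√(-10642 - 45383)) = 36900/(√(-56025)) = 36900/((15*I*√249)) = 36900*(-I*√249/3735) = -820*I*√249/83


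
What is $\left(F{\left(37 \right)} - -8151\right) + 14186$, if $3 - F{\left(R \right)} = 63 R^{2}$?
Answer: $-63907$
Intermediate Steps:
$F{\left(R \right)} = 3 - 63 R^{2}$
$\left(F{\left(37 \right)} - -8151\right) + 14186 = \left(\left(3 - 63 \cdot 37^{2}\right) - -8151\right) + 14186 = \left(\left(3 - 86247\right) + 8151\right) + 14186 = \left(-86244 + 8151\right) + 14186 = -78093 + 14186 = -63907$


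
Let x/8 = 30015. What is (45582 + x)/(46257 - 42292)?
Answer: 285702/3965 ≈ 72.056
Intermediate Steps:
x = 240120 (x = 8*30015 = 240120)
(45582 + x)/(46257 - 42292) = (45582 + 240120)/(46257 - 42292) = 285702/3965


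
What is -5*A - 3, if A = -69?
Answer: 342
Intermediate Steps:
-5*A - 3 = -5*(-69) - 3 = 345 - 3 = 342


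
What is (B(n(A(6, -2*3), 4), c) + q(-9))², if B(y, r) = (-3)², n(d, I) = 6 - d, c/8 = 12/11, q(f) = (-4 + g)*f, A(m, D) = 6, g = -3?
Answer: 5184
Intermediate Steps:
q(f) = -7*f (q(f) = (-4 - 3)*f = -7*f)
c = 96/11 (c = 8*(12/11) = 96/11 ≈ 8.7273)
B(y, r) = 9
(B(n(A(6, -2*3), 4), c) + q(-9))² = (9 - 7*(-9))² = (9 + 63)² = 72² = 5184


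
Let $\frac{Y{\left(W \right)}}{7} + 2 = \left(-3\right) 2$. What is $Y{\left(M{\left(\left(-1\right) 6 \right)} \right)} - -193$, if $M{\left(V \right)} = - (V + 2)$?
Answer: $137$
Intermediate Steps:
$M{\left(V \right)} = -2 - V$ ($M{\left(V \right)} = - (2 + V) = -2 - V$)
$Y{\left(W \right)} = -56$ ($Y{\left(W \right)} = -14 + 7 \left(\left(-3\right) 2\right) = -14 + 7 \left(-6\right) = -14 - 42 = -56$)
$Y{\left(M{\left(\left(-1\right) 6 \right)} \right)} - -193 = -56 - -193 = -56 + 193 = 137$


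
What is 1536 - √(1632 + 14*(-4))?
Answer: 1536 - 2*√394 ≈ 1496.3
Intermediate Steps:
1536 - √(1632 + 14*(-4)) = 1536 - √(1632 - 56) = 1536 - √1576 = 1536 - 2*√394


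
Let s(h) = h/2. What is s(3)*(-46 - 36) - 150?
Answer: -273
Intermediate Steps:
s(h) = h/2 (s(h) = h*(1/2) = h/2)
s(3)*(-46 - 36) - 150 = ((1/2)*3)*(-46 - 36) - 150 = (3/2)*(-82) - 150 = -123 - 150 = -273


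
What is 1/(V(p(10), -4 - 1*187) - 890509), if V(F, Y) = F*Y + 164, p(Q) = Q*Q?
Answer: -1/909445 ≈ -1.0996e-6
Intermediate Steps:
p(Q) = Q**2
V(F, Y) = 164 + F*Y
1/(V(p(10), -4 - 1*187) - 890509) = 1/((164 + 10**2*(-4 - 1*187)) - 890509) = 1/((164 + 100*(-4 - 187)) - 890509) = 1/((164 + 100*(-191)) - 890509) = 1/((164 - 19100) - 890509) = 1/(-18936 - 890509) = 1/(-909445) = -1/909445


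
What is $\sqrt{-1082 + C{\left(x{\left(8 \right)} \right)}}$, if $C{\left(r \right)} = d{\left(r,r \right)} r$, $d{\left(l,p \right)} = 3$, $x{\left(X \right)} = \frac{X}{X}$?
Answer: $i \sqrt{1079} \approx 32.848 i$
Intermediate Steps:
$x{\left(X \right)} = 1$
$C{\left(r \right)} = 3 r$
$\sqrt{-1082 + C{\left(x{\left(8 \right)} \right)}} = \sqrt{-1082 + 3 \cdot 1} = \sqrt{-1082 + 3} = \sqrt{-1079} = i \sqrt{1079}$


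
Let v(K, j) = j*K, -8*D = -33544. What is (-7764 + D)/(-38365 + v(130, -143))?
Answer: 3571/56955 ≈ 0.062699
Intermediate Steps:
D = 4193 (D = -1/8*(-33544) = 4193)
v(K, j) = K*j
(-7764 + D)/(-38365 + v(130, -143)) = (-7764 + 4193)/(-38365 + 130*(-143)) = -3571/(-38365 - 18590) = -3571/(-56955) = -3571*(-1/56955) = 3571/56955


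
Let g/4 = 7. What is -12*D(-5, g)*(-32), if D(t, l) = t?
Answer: -1920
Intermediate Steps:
g = 28 (g = 4*7 = 28)
-12*D(-5, g)*(-32) = -12*(-5)*(-32) = 60*(-32) = -1920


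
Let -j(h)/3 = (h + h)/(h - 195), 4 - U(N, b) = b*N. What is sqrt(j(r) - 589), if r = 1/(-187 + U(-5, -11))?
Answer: I*sqrt(1268695040935)/46411 ≈ 24.269*I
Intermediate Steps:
U(N, b) = 4 - N*b (U(N, b) = 4 - b*N = 4 - N*b)
r = -1/238 (r = 1/(-187 + (4 - 1*(-5)*(-11))) = 1/(-187 + (4 - 55)) = 1/(-187 - 51) = 1/(-238) = -1/238 ≈ -0.0042017)
j(h) = -6*h/(-195 + h) (j(h) = -3*(h + h)/(h - 195) = -3*2*h/(-195 + h) = -6*h/(-195 + h))
sqrt(j(r) - 589) = sqrt(-6*(-1/238)/(-195 - 1/238) - 589) = sqrt(-6*(-1/238)/(-46411/238) - 589) = sqrt(-6*(-1/238)*(-238/46411) - 589) = sqrt(-6/46411 - 589) = sqrt(-27336085/46411) = I*sqrt(1268695040935)/46411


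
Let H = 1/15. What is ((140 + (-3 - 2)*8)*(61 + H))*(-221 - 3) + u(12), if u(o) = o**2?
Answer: -4103248/3 ≈ -1.3678e+6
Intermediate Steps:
H = 1/15 ≈ 0.066667
((140 + (-3 - 2)*8)*(61 + H))*(-221 - 3) + u(12) = ((140 + (-3 - 2)*8)*(61 + 1/15))*(-221 - 3) + 12**2 = ((140 - 5*8)*(916/15))*(-224) + 144 = ((140 - 40)*(916/15))*(-224) + 144 = (100*(916/15))*(-224) + 144 = (18320/3)*(-224) + 144 = -4103680/3 + 144 = -4103248/3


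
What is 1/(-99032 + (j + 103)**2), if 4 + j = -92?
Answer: -1/98983 ≈ -1.0103e-5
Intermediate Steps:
j = -96 (j = -4 - 92 = -96)
1/(-99032 + (j + 103)**2) = 1/(-99032 + (-96 + 103)**2) = 1/(-99032 + 7**2) = 1/(-99032 + 49) = 1/(-98983) = -1/98983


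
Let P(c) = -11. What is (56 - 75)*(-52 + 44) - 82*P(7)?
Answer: 1054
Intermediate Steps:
(56 - 75)*(-52 + 44) - 82*P(7) = (56 - 75)*(-52 + 44) - 82*(-11) = -19*(-8) + 902 = 152 + 902 = 1054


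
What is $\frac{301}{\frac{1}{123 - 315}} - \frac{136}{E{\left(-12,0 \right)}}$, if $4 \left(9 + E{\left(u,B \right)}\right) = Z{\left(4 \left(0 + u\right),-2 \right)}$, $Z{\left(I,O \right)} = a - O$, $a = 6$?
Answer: $- \frac{404408}{7} \approx -57773.0$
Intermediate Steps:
$Z{\left(I,O \right)} = 6 - O$
$E{\left(u,B \right)} = -7$ ($E{\left(u,B \right)} = -9 + \frac{6 - -2}{4} = -9 + \frac{6 + 2}{4} = -9 + \frac{1}{4} \cdot 8 = -9 + 2 = -7$)
$\frac{301}{\frac{1}{123 - 315}} - \frac{136}{E{\left(-12,0 \right)}} = \frac{301}{\frac{1}{123 - 315}} - \frac{136}{-7} = \frac{301}{\frac{1}{-192}} - - \frac{136}{7} = \frac{301}{- \frac{1}{192}} + \frac{136}{7} = 301 \left(-192\right) + \frac{136}{7} = -57792 + \frac{136}{7} = - \frac{404408}{7}$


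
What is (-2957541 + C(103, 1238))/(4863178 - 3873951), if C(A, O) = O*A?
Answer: -2830027/989227 ≈ -2.8608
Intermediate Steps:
C(A, O) = A*O
(-2957541 + C(103, 1238))/(4863178 - 3873951) = (-2957541 + 103*1238)/(4863178 - 3873951) = (-2957541 + 127514)/989227 = -2830027*1/989227 = -2830027/989227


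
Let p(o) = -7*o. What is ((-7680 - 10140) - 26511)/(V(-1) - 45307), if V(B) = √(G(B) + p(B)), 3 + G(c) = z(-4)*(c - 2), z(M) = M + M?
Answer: 669501539/684241407 + 29554*√7/684241407 ≈ 0.97857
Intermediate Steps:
z(M) = 2*M
G(c) = 13 - 8*c (G(c) = -3 + (2*(-4))*(c - 2) = -3 - 8*(-2 + c) = -3 + (16 - 8*c) = 13 - 8*c)
V(B) = √(13 - 15*B) (V(B) = √((13 - 8*B) - 7*B) = √(13 - 15*B))
((-7680 - 10140) - 26511)/(V(-1) - 45307) = ((-7680 - 10140) - 26511)/(√(13 - 15*(-1)) - 45307) = (-17820 - 26511)/(√(13 + 15) - 45307) = -44331/(√28 - 45307) = -44331/(2*√7 - 45307) = -44331/(-45307 + 2*√7)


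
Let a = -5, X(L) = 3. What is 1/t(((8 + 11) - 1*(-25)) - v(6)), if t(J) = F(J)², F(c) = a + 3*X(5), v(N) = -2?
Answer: 1/16 ≈ 0.062500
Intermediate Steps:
F(c) = 4 (F(c) = -5 + 3*3 = -5 + 9 = 4)
t(J) = 16 (t(J) = 4² = 16)
1/t(((8 + 11) - 1*(-25)) - v(6)) = 1/16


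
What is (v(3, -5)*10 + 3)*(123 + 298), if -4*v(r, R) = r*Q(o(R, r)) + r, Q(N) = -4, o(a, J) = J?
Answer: 21471/2 ≈ 10736.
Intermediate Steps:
v(r, R) = 3*r/4 (v(r, R) = -(r*(-4) + r)/4 = -(-4*r + r)/4 = -(-3)*r/4 = 3*r/4)
(v(3, -5)*10 + 3)*(123 + 298) = (((3/4)*3)*10 + 3)*(123 + 298) = ((9/4)*10 + 3)*421 = (45/2 + 3)*421 = (51/2)*421 = 21471/2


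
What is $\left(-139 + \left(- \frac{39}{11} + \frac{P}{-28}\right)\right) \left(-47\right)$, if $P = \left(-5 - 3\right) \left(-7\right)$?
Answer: $\frac{74730}{11} \approx 6793.6$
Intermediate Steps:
$P = 56$ ($P = \left(-5 - 3\right) \left(-7\right) = \left(-8\right) \left(-7\right) = 56$)
$\left(-139 + \left(- \frac{39}{11} + \frac{P}{-28}\right)\right) \left(-47\right) = \left(-139 + \left(- \frac{39}{11} + \frac{56}{-28}\right)\right) \left(-47\right) = \left(-139 + \left(\left(-39\right) \frac{1}{11} + 56 \left(- \frac{1}{28}\right)\right)\right) \left(-47\right) = \left(-139 - \frac{61}{11}\right) \left(-47\right) = \left(- \frac{1590}{11}\right) \left(-47\right) = \frac{74730}{11}$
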